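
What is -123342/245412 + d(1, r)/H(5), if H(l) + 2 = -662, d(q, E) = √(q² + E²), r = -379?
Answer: -20557/40902 - √143642/664 ≈ -1.0734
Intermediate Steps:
d(q, E) = √(E² + q²)
H(l) = -664 (H(l) = -2 - 662 = -664)
-123342/245412 + d(1, r)/H(5) = -123342/245412 + √((-379)² + 1²)/(-664) = -123342*1/245412 + √(143641 + 1)*(-1/664) = -20557/40902 + √143642*(-1/664) = -20557/40902 - √143642/664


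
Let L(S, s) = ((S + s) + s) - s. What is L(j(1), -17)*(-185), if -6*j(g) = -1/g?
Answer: 18685/6 ≈ 3114.2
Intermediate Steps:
j(g) = 1/(6*g) (j(g) = -(-1)/(6*g) = 1/(6*g))
L(S, s) = S + s (L(S, s) = (S + 2*s) - s = S + s)
L(j(1), -17)*(-185) = ((⅙)/1 - 17)*(-185) = ((⅙)*1 - 17)*(-185) = (⅙ - 17)*(-185) = -101/6*(-185) = 18685/6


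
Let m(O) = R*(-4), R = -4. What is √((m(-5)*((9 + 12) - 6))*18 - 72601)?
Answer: I*√68281 ≈ 261.31*I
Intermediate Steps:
m(O) = 16 (m(O) = -4*(-4) = 16)
√((m(-5)*((9 + 12) - 6))*18 - 72601) = √((16*((9 + 12) - 6))*18 - 72601) = √((16*(21 - 6))*18 - 72601) = √((16*15)*18 - 72601) = √(240*18 - 72601) = √(4320 - 72601) = √(-68281) = I*√68281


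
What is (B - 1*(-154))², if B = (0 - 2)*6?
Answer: 20164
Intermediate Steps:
B = -12 (B = -2*6 = -12)
(B - 1*(-154))² = (-12 - 1*(-154))² = (-12 + 154)² = 142² = 20164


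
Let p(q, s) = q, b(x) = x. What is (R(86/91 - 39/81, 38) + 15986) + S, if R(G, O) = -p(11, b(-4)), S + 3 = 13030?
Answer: 29002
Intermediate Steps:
S = 13027 (S = -3 + 13030 = 13027)
R(G, O) = -11 (R(G, O) = -1*11 = -11)
(R(86/91 - 39/81, 38) + 15986) + S = (-11 + 15986) + 13027 = 15975 + 13027 = 29002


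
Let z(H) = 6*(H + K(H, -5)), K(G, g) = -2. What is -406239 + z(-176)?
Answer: -407307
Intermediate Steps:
z(H) = -12 + 6*H (z(H) = 6*(H - 2) = 6*(-2 + H) = -12 + 6*H)
-406239 + z(-176) = -406239 + (-12 + 6*(-176)) = -406239 + (-12 - 1056) = -406239 - 1068 = -407307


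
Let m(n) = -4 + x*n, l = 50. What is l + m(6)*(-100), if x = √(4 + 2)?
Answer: 450 - 600*√6 ≈ -1019.7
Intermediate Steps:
x = √6 ≈ 2.4495
m(n) = -4 + n*√6 (m(n) = -4 + √6*n = -4 + n*√6)
l + m(6)*(-100) = 50 + (-4 + 6*√6)*(-100) = 50 + (400 - 600*√6) = 450 - 600*√6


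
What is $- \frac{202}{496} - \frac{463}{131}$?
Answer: $- \frac{128055}{32488} \approx -3.9416$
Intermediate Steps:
$- \frac{202}{496} - \frac{463}{131} = \left(-202\right) \frac{1}{496} - \frac{463}{131} = - \frac{101}{248} - \frac{463}{131} = - \frac{128055}{32488}$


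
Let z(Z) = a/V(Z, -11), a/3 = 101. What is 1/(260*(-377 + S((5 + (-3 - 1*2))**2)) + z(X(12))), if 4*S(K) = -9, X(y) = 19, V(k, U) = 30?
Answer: -10/985949 ≈ -1.0143e-5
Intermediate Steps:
a = 303 (a = 3*101 = 303)
S(K) = -9/4 (S(K) = (1/4)*(-9) = -9/4)
z(Z) = 101/10 (z(Z) = 303/30 = 303*(1/30) = 101/10)
1/(260*(-377 + S((5 + (-3 - 1*2))**2)) + z(X(12))) = 1/(260*(-377 - 9/4) + 101/10) = 1/(260*(-1517/4) + 101/10) = 1/(-98605 + 101/10) = 1/(-985949/10) = -10/985949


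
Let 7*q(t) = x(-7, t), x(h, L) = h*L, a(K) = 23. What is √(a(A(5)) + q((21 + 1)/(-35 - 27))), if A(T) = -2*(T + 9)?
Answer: 2*√5611/31 ≈ 4.8327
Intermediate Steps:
A(T) = -18 - 2*T (A(T) = -2*(9 + T) = -18 - 2*T)
x(h, L) = L*h
q(t) = -t (q(t) = (t*(-7))/7 = (-7*t)/7 = -t)
√(a(A(5)) + q((21 + 1)/(-35 - 27))) = √(23 - (21 + 1)/(-35 - 27)) = √(23 - 22/(-62)) = √(23 - 22*(-1)/62) = √(23 - 1*(-11/31)) = √(23 + 11/31) = √(724/31) = 2*√5611/31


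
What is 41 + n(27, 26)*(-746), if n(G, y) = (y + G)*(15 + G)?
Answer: -1660555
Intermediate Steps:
n(G, y) = (15 + G)*(G + y) (n(G, y) = (G + y)*(15 + G) = (15 + G)*(G + y))
41 + n(27, 26)*(-746) = 41 + (27² + 15*27 + 15*26 + 27*26)*(-746) = 41 + (729 + 405 + 390 + 702)*(-746) = 41 + 2226*(-746) = 41 - 1660596 = -1660555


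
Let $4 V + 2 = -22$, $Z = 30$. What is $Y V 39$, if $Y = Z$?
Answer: $-7020$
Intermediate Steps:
$Y = 30$
$V = -6$ ($V = - \frac{1}{2} + \frac{1}{4} \left(-22\right) = - \frac{1}{2} - \frac{11}{2} = -6$)
$Y V 39 = 30 \left(-6\right) 39 = \left(-180\right) 39 = -7020$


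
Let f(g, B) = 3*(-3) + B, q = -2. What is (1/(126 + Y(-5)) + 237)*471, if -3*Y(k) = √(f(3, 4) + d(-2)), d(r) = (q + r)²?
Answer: 15949018485/142873 + 1413*√11/142873 ≈ 1.1163e+5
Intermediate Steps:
d(r) = (-2 + r)²
f(g, B) = -9 + B
Y(k) = -√11/3 (Y(k) = -√((-9 + 4) + (-2 - 2)²)/3 = -√(-5 + (-4)²)/3 = -√(-5 + 16)/3 = -√11/3)
(1/(126 + Y(-5)) + 237)*471 = (1/(126 - √11/3) + 237)*471 = (237 + 1/(126 - √11/3))*471 = 111627 + 471/(126 - √11/3)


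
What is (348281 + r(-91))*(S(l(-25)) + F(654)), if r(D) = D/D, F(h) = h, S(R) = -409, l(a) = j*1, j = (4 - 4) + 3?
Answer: 85329090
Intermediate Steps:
j = 3 (j = 0 + 3 = 3)
l(a) = 3 (l(a) = 3*1 = 3)
r(D) = 1
(348281 + r(-91))*(S(l(-25)) + F(654)) = (348281 + 1)*(-409 + 654) = 348282*245 = 85329090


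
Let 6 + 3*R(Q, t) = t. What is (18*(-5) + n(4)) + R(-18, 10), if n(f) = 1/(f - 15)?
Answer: -2929/33 ≈ -88.758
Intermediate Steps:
R(Q, t) = -2 + t/3
n(f) = 1/(-15 + f)
(18*(-5) + n(4)) + R(-18, 10) = (18*(-5) + 1/(-15 + 4)) + (-2 + (⅓)*10) = (-90 + 1/(-11)) + (-2 + 10/3) = (-90 - 1/11) + 4/3 = -991/11 + 4/3 = -2929/33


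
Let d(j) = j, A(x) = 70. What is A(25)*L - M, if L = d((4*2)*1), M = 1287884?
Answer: -1287324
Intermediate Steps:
L = 8 (L = (4*2)*1 = 8*1 = 8)
A(25)*L - M = 70*8 - 1*1287884 = 560 - 1287884 = -1287324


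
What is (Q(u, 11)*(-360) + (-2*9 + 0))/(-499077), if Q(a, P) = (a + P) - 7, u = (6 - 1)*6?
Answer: 1362/55453 ≈ 0.024561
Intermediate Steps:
u = 30 (u = 5*6 = 30)
Q(a, P) = -7 + P + a (Q(a, P) = (P + a) - 7 = -7 + P + a)
(Q(u, 11)*(-360) + (-2*9 + 0))/(-499077) = ((-7 + 11 + 30)*(-360) + (-2*9 + 0))/(-499077) = (34*(-360) + (-18 + 0))*(-1/499077) = (-12240 - 18)*(-1/499077) = -12258*(-1/499077) = 1362/55453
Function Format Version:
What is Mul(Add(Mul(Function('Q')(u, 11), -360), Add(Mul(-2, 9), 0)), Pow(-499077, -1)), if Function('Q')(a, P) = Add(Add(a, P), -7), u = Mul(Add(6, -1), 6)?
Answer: Rational(1362, 55453) ≈ 0.024561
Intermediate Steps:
u = 30 (u = Mul(5, 6) = 30)
Function('Q')(a, P) = Add(-7, P, a) (Function('Q')(a, P) = Add(Add(P, a), -7) = Add(-7, P, a))
Mul(Add(Mul(Function('Q')(u, 11), -360), Add(Mul(-2, 9), 0)), Pow(-499077, -1)) = Mul(Add(Mul(Add(-7, 11, 30), -360), Add(Mul(-2, 9), 0)), Pow(-499077, -1)) = Mul(Add(Mul(34, -360), Add(-18, 0)), Rational(-1, 499077)) = Mul(Add(-12240, -18), Rational(-1, 499077)) = Mul(-12258, Rational(-1, 499077)) = Rational(1362, 55453)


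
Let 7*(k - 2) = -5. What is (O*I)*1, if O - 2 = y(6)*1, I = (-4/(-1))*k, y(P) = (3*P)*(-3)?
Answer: -1872/7 ≈ -267.43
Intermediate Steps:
k = 9/7 (k = 2 + (⅐)*(-5) = 2 - 5/7 = 9/7 ≈ 1.2857)
y(P) = -9*P
I = 36/7 (I = -4/(-1)*(9/7) = -4*(-1)*(9/7) = 4*(9/7) = 36/7 ≈ 5.1429)
O = -52 (O = 2 - 9*6*1 = 2 - 54*1 = 2 - 54 = -52)
(O*I)*1 = -52*36/7*1 = -1872/7*1 = -1872/7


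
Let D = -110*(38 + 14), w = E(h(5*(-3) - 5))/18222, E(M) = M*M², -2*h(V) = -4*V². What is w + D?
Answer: 203885080/9111 ≈ 22378.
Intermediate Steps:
h(V) = 2*V² (h(V) = -(-2)*V² = 2*V²)
E(M) = M³
w = 256000000/9111 (w = (2*(5*(-3) - 5)²)³/18222 = (2*(-15 - 5)²)³*(1/18222) = (2*(-20)²)³*(1/18222) = (2*400)³*(1/18222) = 800³*(1/18222) = 512000000*(1/18222) = 256000000/9111 ≈ 28098.)
D = -5720 (D = -110*52 = -5720)
w + D = 256000000/9111 - 5720 = 203885080/9111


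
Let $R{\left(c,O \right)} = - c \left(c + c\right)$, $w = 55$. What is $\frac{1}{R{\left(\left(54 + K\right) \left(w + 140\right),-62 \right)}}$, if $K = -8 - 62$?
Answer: $- \frac{1}{19468800} \approx -5.1364 \cdot 10^{-8}$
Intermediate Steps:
$K = -70$ ($K = -8 - 62 = -70$)
$R{\left(c,O \right)} = - 2 c^{2}$ ($R{\left(c,O \right)} = - c 2 c = - 2 c^{2}$)
$\frac{1}{R{\left(\left(54 + K\right) \left(w + 140\right),-62 \right)}} = \frac{1}{\left(-2\right) \left(\left(54 - 70\right) \left(55 + 140\right)\right)^{2}} = \frac{1}{\left(-2\right) \left(\left(-16\right) 195\right)^{2}} = \frac{1}{\left(-2\right) \left(-3120\right)^{2}} = \frac{1}{\left(-2\right) 9734400} = \frac{1}{-19468800} = - \frac{1}{19468800}$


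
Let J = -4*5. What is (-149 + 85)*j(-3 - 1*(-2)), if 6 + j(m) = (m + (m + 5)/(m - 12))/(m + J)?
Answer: 103744/273 ≈ 380.01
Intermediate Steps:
J = -20
j(m) = -6 + (m + (5 + m)/(-12 + m))/(-20 + m) (j(m) = -6 + (m + (m + 5)/(m - 12))/(m - 20) = -6 + (m + (5 + m)/(-12 + m))/(-20 + m))
(-149 + 85)*j(-3 - 1*(-2)) = (-149 + 85)*((-1435 - 5*(-3 - 1*(-2))² + 181*(-3 - 1*(-2)))/(240 + (-3 - 1*(-2))² - 32*(-3 - 1*(-2)))) = -64*(-1435 - 5*(-3 + 2)² + 181*(-3 + 2))/(240 + (-3 + 2)² - 32*(-3 + 2)) = -64*(-1435 - 5*(-1)² + 181*(-1))/(240 + (-1)² - 32*(-1)) = -64*(-1435 - 5*1 - 181)/(240 + 1 + 32) = -64*(-1435 - 5 - 181)/273 = -64*(-1621)/273 = -64*(-1621/273) = 103744/273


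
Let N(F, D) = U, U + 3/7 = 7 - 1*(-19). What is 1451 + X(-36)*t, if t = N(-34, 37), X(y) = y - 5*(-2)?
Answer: 5503/7 ≈ 786.14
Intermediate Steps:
U = 179/7 (U = -3/7 + (7 - 1*(-19)) = -3/7 + (7 + 19) = -3/7 + 26 = 179/7 ≈ 25.571)
X(y) = 10 + y (X(y) = y + 10 = 10 + y)
N(F, D) = 179/7
t = 179/7 ≈ 25.571
1451 + X(-36)*t = 1451 + (10 - 36)*(179/7) = 1451 - 26*179/7 = 1451 - 4654/7 = 5503/7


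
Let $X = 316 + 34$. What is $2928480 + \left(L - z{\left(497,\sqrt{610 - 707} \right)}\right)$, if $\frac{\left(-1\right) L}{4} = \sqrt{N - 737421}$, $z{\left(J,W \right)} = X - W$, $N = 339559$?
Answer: $2928130 + i \sqrt{97} - 4 i \sqrt{397862} \approx 2.9281 \cdot 10^{6} - 2513.2 i$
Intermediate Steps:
$X = 350$
$z{\left(J,W \right)} = 350 - W$
$L = - 4 i \sqrt{397862}$ ($L = - 4 \sqrt{339559 - 737421} = - 4 \sqrt{-397862} = - 4 i \sqrt{397862} \approx - 2523.1 i$)
$2928480 + \left(L - z{\left(497,\sqrt{610 - 707} \right)}\right) = 2928480 - \left(350 - \sqrt{610 - 707} + 4 i \sqrt{397862}\right) = 2928480 - \left(350 - i \sqrt{97} + 4 i \sqrt{397862}\right) = 2928130 + i \sqrt{97} - 4 i \sqrt{397862}$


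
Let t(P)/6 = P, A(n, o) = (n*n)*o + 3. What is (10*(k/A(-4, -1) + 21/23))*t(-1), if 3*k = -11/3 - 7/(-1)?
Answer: -44540/897 ≈ -49.654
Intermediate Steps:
A(n, o) = 3 + o*n² (A(n, o) = n²*o + 3 = o*n² + 3 = 3 + o*n²)
t(P) = 6*P
k = 10/9 (k = (-11/3 - 7/(-1))/3 = (-11*⅓ - 7*(-1))/3 = (-11/3 + 7)/3 = (⅓)*(10/3) = 10/9 ≈ 1.1111)
(10*(k/A(-4, -1) + 21/23))*t(-1) = (10*(10/(9*(3 - 1*(-4)²)) + 21/23))*(6*(-1)) = (10*(10/(9*(3 - 1*16)) + 21*(1/23)))*(-6) = (10*(10/(9*(3 - 16)) + 21/23))*(-6) = (10*((10/9)/(-13) + 21/23))*(-6) = (10*((10/9)*(-1/13) + 21/23))*(-6) = (10*(-10/117 + 21/23))*(-6) = (10*(2227/2691))*(-6) = (22270/2691)*(-6) = -44540/897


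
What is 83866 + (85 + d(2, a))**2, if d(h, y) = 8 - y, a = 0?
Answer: 92515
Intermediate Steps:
83866 + (85 + d(2, a))**2 = 83866 + (85 + (8 - 1*0))**2 = 83866 + (85 + (8 + 0))**2 = 83866 + (85 + 8)**2 = 83866 + 93**2 = 83866 + 8649 = 92515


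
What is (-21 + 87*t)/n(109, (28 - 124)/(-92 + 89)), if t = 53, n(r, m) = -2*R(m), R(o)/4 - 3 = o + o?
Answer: -2295/268 ≈ -8.5634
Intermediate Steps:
R(o) = 12 + 8*o (R(o) = 12 + 4*(o + o) = 12 + 4*(2*o) = 12 + 8*o)
n(r, m) = -24 - 16*m (n(r, m) = -2*(12 + 8*m) = -24 - 16*m)
(-21 + 87*t)/n(109, (28 - 124)/(-92 + 89)) = (-21 + 87*53)/(-24 - 16*(28 - 124)/(-92 + 89)) = (-21 + 4611)/(-24 - (-1536)/(-3)) = 4590/(-24 - (-1536)*(-1)/3) = 4590/(-24 - 16*32) = 4590/(-24 - 512) = 4590/(-536) = 4590*(-1/536) = -2295/268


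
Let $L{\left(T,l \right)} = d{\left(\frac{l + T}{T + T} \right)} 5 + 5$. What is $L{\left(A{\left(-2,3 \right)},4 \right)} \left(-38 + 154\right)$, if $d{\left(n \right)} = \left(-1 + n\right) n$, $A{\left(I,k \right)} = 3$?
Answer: $\frac{6235}{9} \approx 692.78$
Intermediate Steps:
$d{\left(n \right)} = n \left(-1 + n\right)$
$L{\left(T,l \right)} = 5 + \frac{5 \left(-1 + \frac{T + l}{2 T}\right) \left(T + l\right)}{2 T}$ ($L{\left(T,l \right)} = \frac{l + T}{T + T} \left(-1 + \frac{l + T}{T + T}\right) 5 + 5 = \frac{T + l}{2 T} \left(-1 + \frac{T + l}{2 T}\right) 5 + 5 = \frac{\left(-1 + \frac{T + l}{2 T}\right) \left(T + l\right)}{2 T} 5 + 5 = \frac{5 \left(-1 + \frac{T + l}{2 T}\right) \left(T + l\right)}{2 T} + 5 = 5 + \frac{5 \left(-1 + \frac{T + l}{2 T}\right) \left(T + l\right)}{2 T}$)
$L{\left(A{\left(-2,3 \right)},4 \right)} \left(-38 + 154\right) = \left(\frac{15}{4} + \frac{5 \cdot 4^{2}}{4 \cdot 9}\right) \left(-38 + 154\right) = \left(\frac{15}{4} + \frac{5}{4} \cdot \frac{1}{9} \cdot 16\right) 116 = \left(\frac{15}{4} + \frac{20}{9}\right) 116 = \frac{215}{36} \cdot 116 = \frac{6235}{9}$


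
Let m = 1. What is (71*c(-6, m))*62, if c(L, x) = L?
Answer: -26412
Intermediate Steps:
(71*c(-6, m))*62 = (71*(-6))*62 = -426*62 = -26412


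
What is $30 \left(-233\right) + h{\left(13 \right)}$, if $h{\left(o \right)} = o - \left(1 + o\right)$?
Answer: $-6991$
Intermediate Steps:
$h{\left(o \right)} = -1$ ($h{\left(o \right)} = o - \left(1 + o\right) = -1$)
$30 \left(-233\right) + h{\left(13 \right)} = 30 \left(-233\right) - 1 = -6990 - 1 = -6991$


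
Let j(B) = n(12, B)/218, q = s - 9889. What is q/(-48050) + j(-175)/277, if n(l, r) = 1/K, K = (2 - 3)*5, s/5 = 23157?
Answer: -103139443/46799150 ≈ -2.2039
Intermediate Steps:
s = 115785 (s = 5*23157 = 115785)
K = -5 (K = -1*5 = -5)
n(l, r) = -⅕ (n(l, r) = 1/(-5) = -⅕)
q = 105896 (q = 115785 - 9889 = 105896)
j(B) = -1/1090 (j(B) = -⅕/218 = -⅕*1/218 = -1/1090)
q/(-48050) + j(-175)/277 = 105896/(-48050) - 1/1090/277 = 105896*(-1/48050) - 1/1090*1/277 = -1708/775 - 1/301930 = -103139443/46799150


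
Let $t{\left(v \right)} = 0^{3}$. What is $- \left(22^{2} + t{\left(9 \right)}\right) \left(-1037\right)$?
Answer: $501908$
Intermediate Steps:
$t{\left(v \right)} = 0$
$- \left(22^{2} + t{\left(9 \right)}\right) \left(-1037\right) = - \left(22^{2} + 0\right) \left(-1037\right) = - \left(484 + 0\right) \left(-1037\right) = - 484 \left(-1037\right) = \left(-1\right) \left(-501908\right) = 501908$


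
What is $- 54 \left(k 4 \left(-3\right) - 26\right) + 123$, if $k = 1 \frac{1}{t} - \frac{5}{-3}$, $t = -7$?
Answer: $\frac{17601}{7} \approx 2514.4$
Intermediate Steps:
$k = \frac{32}{21}$ ($k = 1 \frac{1}{-7} - \frac{5}{-3} = 1 \left(- \frac{1}{7}\right) - - \frac{5}{3} = - \frac{1}{7} + \frac{5}{3} = \frac{32}{21} \approx 1.5238$)
$- 54 \left(k 4 \left(-3\right) - 26\right) + 123 = - 54 \left(\frac{32 \cdot 4 \left(-3\right)}{21} - 26\right) + 123 = - 54 \left(\frac{32}{21} \left(-12\right) - 26\right) + 123 = - 54 \left(- \frac{128}{7} - 26\right) + 123 = \left(-54\right) \left(- \frac{310}{7}\right) + 123 = \frac{16740}{7} + 123 = \frac{17601}{7}$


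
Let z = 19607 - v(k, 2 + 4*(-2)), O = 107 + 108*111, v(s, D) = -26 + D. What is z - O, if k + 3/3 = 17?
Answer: 7544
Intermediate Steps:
k = 16 (k = -1 + 17 = 16)
O = 12095 (O = 107 + 11988 = 12095)
z = 19639 (z = 19607 - (-26 + (2 + 4*(-2))) = 19607 - (-26 + (2 - 8)) = 19607 - (-26 - 6) = 19607 - 1*(-32) = 19607 + 32 = 19639)
z - O = 19639 - 1*12095 = 19639 - 12095 = 7544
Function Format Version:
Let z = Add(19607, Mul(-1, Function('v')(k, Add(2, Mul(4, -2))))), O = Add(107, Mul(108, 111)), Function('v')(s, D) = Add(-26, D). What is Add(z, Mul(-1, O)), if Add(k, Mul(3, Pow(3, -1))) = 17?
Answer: 7544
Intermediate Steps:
k = 16 (k = Add(-1, 17) = 16)
O = 12095 (O = Add(107, 11988) = 12095)
z = 19639 (z = Add(19607, Mul(-1, Add(-26, Add(2, Mul(4, -2))))) = Add(19607, Mul(-1, Add(-26, Add(2, -8)))) = Add(19607, Mul(-1, Add(-26, -6))) = Add(19607, Mul(-1, -32)) = Add(19607, 32) = 19639)
Add(z, Mul(-1, O)) = Add(19639, Mul(-1, 12095)) = Add(19639, -12095) = 7544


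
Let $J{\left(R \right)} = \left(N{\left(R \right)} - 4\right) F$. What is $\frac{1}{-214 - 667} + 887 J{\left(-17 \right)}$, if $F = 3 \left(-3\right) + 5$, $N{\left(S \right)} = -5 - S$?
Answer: $- \frac{25006305}{881} \approx -28384.0$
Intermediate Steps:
$F = -4$ ($F = -9 + 5 = -4$)
$J{\left(R \right)} = 36 + 4 R$ ($J{\left(R \right)} = \left(\left(-5 - R\right) - 4\right) \left(-4\right) = \left(-9 - R\right) \left(-4\right) = 36 + 4 R$)
$\frac{1}{-214 - 667} + 887 J{\left(-17 \right)} = \frac{1}{-214 - 667} + 887 \left(36 + 4 \left(-17\right)\right) = \frac{1}{-881} + 887 \left(36 - 68\right) = - \frac{1}{881} + 887 \left(-32\right) = - \frac{1}{881} - 28384 = - \frac{25006305}{881}$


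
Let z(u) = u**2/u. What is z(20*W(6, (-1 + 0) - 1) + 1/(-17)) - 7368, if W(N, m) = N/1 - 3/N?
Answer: -123387/17 ≈ -7258.1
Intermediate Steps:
W(N, m) = N - 3/N (W(N, m) = N*1 - 3/N = N - 3/N)
z(u) = u
z(20*W(6, (-1 + 0) - 1) + 1/(-17)) - 7368 = (20*(6 - 3/6) + 1/(-17)) - 7368 = (20*(6 - 3*1/6) - 1/17) - 7368 = (20*(6 - 1/2) - 1/17) - 7368 = (20*(11/2) - 1/17) - 7368 = (110 - 1/17) - 7368 = 1869/17 - 7368 = -123387/17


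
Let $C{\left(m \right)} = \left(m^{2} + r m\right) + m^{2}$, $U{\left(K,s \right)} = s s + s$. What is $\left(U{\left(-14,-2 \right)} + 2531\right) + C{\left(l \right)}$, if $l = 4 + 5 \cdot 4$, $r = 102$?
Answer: $6133$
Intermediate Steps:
$U{\left(K,s \right)} = s + s^{2}$ ($U{\left(K,s \right)} = s^{2} + s = s + s^{2}$)
$l = 24$ ($l = 4 + 20 = 24$)
$C{\left(m \right)} = 2 m^{2} + 102 m$ ($C{\left(m \right)} = \left(m^{2} + 102 m\right) + m^{2} = 2 m^{2} + 102 m$)
$\left(U{\left(-14,-2 \right)} + 2531\right) + C{\left(l \right)} = \left(- 2 \left(1 - 2\right) + 2531\right) + 2 \cdot 24 \left(51 + 24\right) = \left(\left(-2\right) \left(-1\right) + 2531\right) + 2 \cdot 24 \cdot 75 = \left(2 + 2531\right) + 3600 = 2533 + 3600 = 6133$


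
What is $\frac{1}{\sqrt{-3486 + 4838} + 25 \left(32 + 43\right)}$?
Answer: $\frac{1875}{3514273} - \frac{26 \sqrt{2}}{3514273} \approx 0.00052308$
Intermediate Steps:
$\frac{1}{\sqrt{-3486 + 4838} + 25 \left(32 + 43\right)} = \frac{1}{\sqrt{1352} + 25 \cdot 75} = \frac{1}{26 \sqrt{2} + 1875} = \frac{1}{1875 + 26 \sqrt{2}}$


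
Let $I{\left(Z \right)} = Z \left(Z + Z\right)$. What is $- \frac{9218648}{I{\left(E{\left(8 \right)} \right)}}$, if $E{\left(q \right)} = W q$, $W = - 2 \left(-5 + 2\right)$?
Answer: $- \frac{1152331}{576} \approx -2000.6$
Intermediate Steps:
$W = 6$ ($W = \left(-2\right) \left(-3\right) = 6$)
$E{\left(q \right)} = 6 q$
$I{\left(Z \right)} = 2 Z^{2}$ ($I{\left(Z \right)} = Z 2 Z = 2 Z^{2}$)
$- \frac{9218648}{I{\left(E{\left(8 \right)} \right)}} = - \frac{9218648}{2 \left(6 \cdot 8\right)^{2}} = - \frac{9218648}{2 \cdot 48^{2}} = - \frac{9218648}{2 \cdot 2304} = - \frac{9218648}{4608} = \left(-9218648\right) \frac{1}{4608} = - \frac{1152331}{576}$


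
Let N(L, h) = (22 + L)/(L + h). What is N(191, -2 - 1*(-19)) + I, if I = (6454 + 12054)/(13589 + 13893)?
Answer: 53315/31408 ≈ 1.6975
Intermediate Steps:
N(L, h) = (22 + L)/(L + h)
I = 1322/1963 (I = 18508/27482 = 18508*(1/27482) = 1322/1963 ≈ 0.67346)
N(191, -2 - 1*(-19)) + I = (22 + 191)/(191 + (-2 - 1*(-19))) + 1322/1963 = 213/(191 + (-2 + 19)) + 1322/1963 = 213/(191 + 17) + 1322/1963 = 213/208 + 1322/1963 = 53315/31408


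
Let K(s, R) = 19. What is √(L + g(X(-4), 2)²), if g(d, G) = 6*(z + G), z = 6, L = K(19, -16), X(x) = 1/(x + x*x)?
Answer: √2323 ≈ 48.198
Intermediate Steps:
X(x) = 1/(x + x²)
L = 19
g(d, G) = 36 + 6*G (g(d, G) = 6*(6 + G) = 36 + 6*G)
√(L + g(X(-4), 2)²) = √(19 + (36 + 6*2)²) = √(19 + (36 + 12)²) = √(19 + 48²) = √(19 + 2304) = √2323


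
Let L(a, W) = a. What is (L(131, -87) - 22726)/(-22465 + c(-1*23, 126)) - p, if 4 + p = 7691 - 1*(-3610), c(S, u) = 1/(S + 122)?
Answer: -25122675193/2224034 ≈ -11296.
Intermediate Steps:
c(S, u) = 1/(122 + S)
p = 11297 (p = -4 + (7691 - 1*(-3610)) = -4 + (7691 + 3610) = -4 + 11301 = 11297)
(L(131, -87) - 22726)/(-22465 + c(-1*23, 126)) - p = (131 - 22726)/(-22465 + 1/(122 - 1*23)) - 1*11297 = -22595/(-22465 + 1/(122 - 23)) - 11297 = -22595/(-22465 + 1/99) - 11297 = -22595/(-2224034/99) - 11297 = -22595*(-99/2224034) - 11297 = 2236905/2224034 - 11297 = -25122675193/2224034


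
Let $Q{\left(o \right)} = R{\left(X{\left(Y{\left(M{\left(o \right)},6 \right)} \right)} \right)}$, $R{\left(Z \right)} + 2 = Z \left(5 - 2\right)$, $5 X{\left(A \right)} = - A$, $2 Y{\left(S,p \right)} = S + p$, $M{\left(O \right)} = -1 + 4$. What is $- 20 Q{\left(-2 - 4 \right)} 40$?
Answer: $3760$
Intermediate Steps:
$M{\left(O \right)} = 3$
$Y{\left(S,p \right)} = \frac{S}{2} + \frac{p}{2}$ ($Y{\left(S,p \right)} = \frac{S + p}{2} = \frac{S}{2} + \frac{p}{2}$)
$X{\left(A \right)} = - \frac{A}{5}$ ($X{\left(A \right)} = \frac{\left(-1\right) A}{5} = - \frac{A}{5}$)
$R{\left(Z \right)} = -2 + 3 Z$ ($R{\left(Z \right)} = -2 + Z \left(5 - 2\right) = -2 + Z 3 = -2 + 3 Z$)
$Q{\left(o \right)} = - \frac{47}{10}$ ($Q{\left(o \right)} = -2 + 3 \left(- \frac{\frac{1}{2} \cdot 3 + \frac{1}{2} \cdot 6}{5}\right) = -2 + 3 \left(- \frac{\frac{3}{2} + 3}{5}\right) = -2 + 3 \left(\left(- \frac{1}{5}\right) \frac{9}{2}\right) = -2 + 3 \left(- \frac{9}{10}\right) = -2 - \frac{27}{10} = - \frac{47}{10}$)
$- 20 Q{\left(-2 - 4 \right)} 40 = \left(-20\right) \left(- \frac{47}{10}\right) 40 = 94 \cdot 40 = 3760$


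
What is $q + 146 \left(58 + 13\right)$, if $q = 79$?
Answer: $10445$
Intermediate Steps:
$q + 146 \left(58 + 13\right) = 79 + 146 \left(58 + 13\right) = 79 + 146 \cdot 71 = 79 + 10366 = 10445$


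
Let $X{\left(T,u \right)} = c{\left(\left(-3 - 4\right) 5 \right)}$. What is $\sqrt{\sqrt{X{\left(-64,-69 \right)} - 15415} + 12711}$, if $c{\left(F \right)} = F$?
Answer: $\sqrt{12711 + 5 i \sqrt{618}} \approx 112.74 + 0.5512 i$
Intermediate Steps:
$X{\left(T,u \right)} = -35$ ($X{\left(T,u \right)} = \left(-3 - 4\right) 5 = \left(-7\right) 5 = -35$)
$\sqrt{\sqrt{X{\left(-64,-69 \right)} - 15415} + 12711} = \sqrt{\sqrt{-35 - 15415} + 12711} = \sqrt{\sqrt{-15450} + 12711} = \sqrt{5 i \sqrt{618} + 12711} = \sqrt{12711 + 5 i \sqrt{618}}$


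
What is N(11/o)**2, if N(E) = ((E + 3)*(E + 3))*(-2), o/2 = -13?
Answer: 20151121/114244 ≈ 176.39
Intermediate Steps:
o = -26 (o = 2*(-13) = -26)
N(E) = -2*(3 + E)**2 (N(E) = ((3 + E)*(3 + E))*(-2) = (3 + E)**2*(-2) = -2*(3 + E)**2)
N(11/o)**2 = (-2*(3 + 11/(-26))**2)**2 = (-2*(3 + 11*(-1/26))**2)**2 = (-2*(3 - 11/26)**2)**2 = (-2*(67/26)**2)**2 = (-2*4489/676)**2 = (-4489/338)**2 = 20151121/114244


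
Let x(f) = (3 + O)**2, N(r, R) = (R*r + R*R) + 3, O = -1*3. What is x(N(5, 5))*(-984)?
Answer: 0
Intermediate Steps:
O = -3
N(r, R) = 3 + R**2 + R*r (N(r, R) = (R*r + R**2) + 3 = (R**2 + R*r) + 3 = 3 + R**2 + R*r)
x(f) = 0 (x(f) = (3 - 3)**2 = 0**2 = 0)
x(N(5, 5))*(-984) = 0*(-984) = 0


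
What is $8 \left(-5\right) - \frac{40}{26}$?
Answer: $- \frac{540}{13} \approx -41.538$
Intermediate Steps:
$8 \left(-5\right) - \frac{40}{26} = -40 - \frac{20}{13} = - \frac{540}{13}$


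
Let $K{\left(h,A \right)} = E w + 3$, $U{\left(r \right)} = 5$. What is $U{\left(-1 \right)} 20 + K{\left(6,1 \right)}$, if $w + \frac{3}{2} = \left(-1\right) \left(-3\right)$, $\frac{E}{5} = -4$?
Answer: $73$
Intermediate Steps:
$E = -20$ ($E = 5 \left(-4\right) = -20$)
$w = \frac{3}{2}$ ($w = - \frac{3}{2} - -3 = - \frac{3}{2} + 3 = \frac{3}{2} \approx 1.5$)
$K{\left(h,A \right)} = -27$ ($K{\left(h,A \right)} = \left(-20\right) \frac{3}{2} + 3 = -30 + 3 = -27$)
$U{\left(-1 \right)} 20 + K{\left(6,1 \right)} = 5 \cdot 20 - 27 = 100 - 27 = 73$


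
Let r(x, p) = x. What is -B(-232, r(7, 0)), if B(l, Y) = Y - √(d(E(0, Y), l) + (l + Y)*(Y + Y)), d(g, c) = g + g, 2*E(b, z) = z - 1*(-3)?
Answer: -7 + 2*I*√785 ≈ -7.0 + 56.036*I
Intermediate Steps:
E(b, z) = 3/2 + z/2 (E(b, z) = (z - 1*(-3))/2 = (z + 3)/2 = (3 + z)/2 = 3/2 + z/2)
d(g, c) = 2*g
B(l, Y) = Y - √(3 + Y + 2*Y*(Y + l)) (B(l, Y) = Y - √(2*(3/2 + Y/2) + (l + Y)*(Y + Y)) = Y - √((3 + Y) + (Y + l)*(2*Y)) = Y - √((3 + Y) + 2*Y*(Y + l)) = Y - √(3 + Y + 2*Y*(Y + l)))
-B(-232, r(7, 0)) = -(7 - √(3 + 7 + 2*7² + 2*7*(-232))) = -(7 - √(3 + 7 + 2*49 - 3248)) = -(7 - √(3 + 7 + 98 - 3248)) = -(7 - √(-3140)) = -(7 - 2*I*√785) = -7 + 2*I*√785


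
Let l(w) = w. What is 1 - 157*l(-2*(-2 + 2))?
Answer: 1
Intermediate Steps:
1 - 157*l(-2*(-2 + 2)) = 1 - (-314)*(-2 + 2) = 1 - (-314)*0 = 1 - 157*0 = 1 + 0 = 1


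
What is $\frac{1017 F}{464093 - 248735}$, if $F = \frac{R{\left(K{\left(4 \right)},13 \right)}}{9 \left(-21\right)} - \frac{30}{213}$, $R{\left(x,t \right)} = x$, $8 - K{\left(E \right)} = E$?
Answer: $- \frac{122831}{160549389} \approx -0.00076507$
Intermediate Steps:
$K{\left(E \right)} = 8 - E$
$F = - \frac{2174}{13419}$ ($F = \frac{8 - 4}{9 \left(-21\right)} - \frac{30}{213} = \frac{8 - 4}{-189} - \frac{10}{71} = 4 \left(- \frac{1}{189}\right) - \frac{10}{71} = - \frac{4}{189} - \frac{10}{71} = - \frac{2174}{13419} \approx -0.16201$)
$\frac{1017 F}{464093 - 248735} = \frac{1017 \left(- \frac{2174}{13419}\right)}{464093 - 248735} = - \frac{245662}{1491 \left(464093 - 248735\right)} = - \frac{245662}{1491 \cdot 215358} = \left(- \frac{245662}{1491}\right) \frac{1}{215358} = - \frac{122831}{160549389}$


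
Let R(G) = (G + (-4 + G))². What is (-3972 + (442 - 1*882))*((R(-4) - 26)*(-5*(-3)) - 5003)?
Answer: 14263996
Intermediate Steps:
R(G) = (-4 + 2*G)²
(-3972 + (442 - 1*882))*((R(-4) - 26)*(-5*(-3)) - 5003) = (-3972 + (442 - 1*882))*((4*(-2 - 4)² - 26)*(-5*(-3)) - 5003) = (-3972 + (442 - 882))*((4*(-6)² - 26)*15 - 5003) = (-3972 - 440)*((4*36 - 26)*15 - 5003) = -4412*((144 - 26)*15 - 5003) = -4412*(118*15 - 5003) = -4412*(1770 - 5003) = -4412*(-3233) = 14263996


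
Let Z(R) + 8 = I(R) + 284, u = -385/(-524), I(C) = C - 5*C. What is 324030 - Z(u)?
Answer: 42412159/131 ≈ 3.2376e+5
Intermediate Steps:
I(C) = -4*C
u = 385/524 (u = -385*(-1/524) = 385/524 ≈ 0.73473)
Z(R) = 276 - 4*R (Z(R) = -8 + (-4*R + 284) = -8 + (284 - 4*R) = 276 - 4*R)
324030 - Z(u) = 324030 - (276 - 4*385/524) = 324030 - (276 - 385/131) = 324030 - 1*35771/131 = 324030 - 35771/131 = 42412159/131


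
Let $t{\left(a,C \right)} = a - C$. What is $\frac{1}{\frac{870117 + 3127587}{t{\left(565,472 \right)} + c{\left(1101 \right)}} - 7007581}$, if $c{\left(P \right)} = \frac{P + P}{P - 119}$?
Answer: $- \frac{3897}{27144970435} \approx -1.4356 \cdot 10^{-7}$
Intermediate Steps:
$c{\left(P \right)} = \frac{2 P}{-119 + P}$
$\frac{1}{\frac{870117 + 3127587}{t{\left(565,472 \right)} + c{\left(1101 \right)}} - 7007581} = \frac{1}{\frac{870117 + 3127587}{\left(565 - 472\right) + 2 \cdot 1101 \frac{1}{-119 + 1101}} - 7007581} = \frac{1}{\frac{3997704}{\left(565 - 472\right) + 2 \cdot 1101 \cdot \frac{1}{982}} - 7007581} = \frac{1}{\frac{3997704}{93 + 2 \cdot 1101 \cdot \frac{1}{982}} - 7007581} = \frac{1}{\frac{3997704}{93 + \frac{1101}{491}} - 7007581} = \frac{1}{\frac{3997704}{\frac{46764}{491}} - 7007581} = \frac{1}{3997704 \cdot \frac{491}{46764} - 7007581} = \frac{1}{\frac{163572722}{3897} - 7007581} = \frac{1}{- \frac{27144970435}{3897}} = - \frac{3897}{27144970435}$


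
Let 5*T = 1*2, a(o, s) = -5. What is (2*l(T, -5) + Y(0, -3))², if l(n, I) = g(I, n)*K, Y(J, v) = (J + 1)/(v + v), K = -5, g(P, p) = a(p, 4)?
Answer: 89401/36 ≈ 2483.4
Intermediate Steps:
g(P, p) = -5
Y(J, v) = (1 + J)/(2*v) (Y(J, v) = (1 + J)/((2*v)) = (1 + J)*(1/(2*v)) = (1 + J)/(2*v))
T = ⅖ (T = (1*2)/5 = (⅕)*2 = ⅖ ≈ 0.40000)
l(n, I) = 25 (l(n, I) = -5*(-5) = 25)
(2*l(T, -5) + Y(0, -3))² = (2*25 + (½)*(1 + 0)/(-3))² = (50 + (½)*(-⅓)*1)² = (50 - ⅙)² = (299/6)² = 89401/36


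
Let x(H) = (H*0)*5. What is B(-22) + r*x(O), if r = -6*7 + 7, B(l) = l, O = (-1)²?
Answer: -22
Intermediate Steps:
O = 1
x(H) = 0 (x(H) = 0*5 = 0)
r = -35 (r = -42 + 7 = -35)
B(-22) + r*x(O) = -22 - 35*0 = -22 + 0 = -22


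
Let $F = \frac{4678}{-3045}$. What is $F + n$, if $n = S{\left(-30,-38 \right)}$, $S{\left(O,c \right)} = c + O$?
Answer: $- \frac{211738}{3045} \approx -69.536$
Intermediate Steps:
$F = - \frac{4678}{3045}$ ($F = 4678 \left(- \frac{1}{3045}\right) = - \frac{4678}{3045} \approx -1.5363$)
$S{\left(O,c \right)} = O + c$
$n = -68$ ($n = -30 - 38 = -68$)
$F + n = - \frac{4678}{3045} - 68 = - \frac{211738}{3045}$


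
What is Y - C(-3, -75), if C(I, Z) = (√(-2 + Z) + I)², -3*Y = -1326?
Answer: 510 + 6*I*√77 ≈ 510.0 + 52.65*I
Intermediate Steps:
Y = 442 (Y = -⅓*(-1326) = 442)
C(I, Z) = (I + √(-2 + Z))²
Y - C(-3, -75) = 442 - (-3 + √(-2 - 75))² = 442 - (-3 + √(-77))² = 442 - (-3 + I*√77)²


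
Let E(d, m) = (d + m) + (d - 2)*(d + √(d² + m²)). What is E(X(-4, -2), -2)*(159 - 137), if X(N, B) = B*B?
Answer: 220 + 88*√5 ≈ 416.77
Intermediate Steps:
X(N, B) = B²
E(d, m) = d + m + (-2 + d)*(d + √(d² + m²)) (E(d, m) = (d + m) + (-2 + d)*(d + √(d² + m²)) = d + m + (-2 + d)*(d + √(d² + m²)))
E(X(-4, -2), -2)*(159 - 137) = (-2 + ((-2)²)² - 1*(-2)² - 2*√(((-2)²)² + (-2)²) + (-2)²*√(((-2)²)² + (-2)²))*(159 - 137) = (-2 + 4² - 1*4 - 2*√(4² + 4) + 4*√(4² + 4))*22 = (-2 + 16 - 4 - 2*√(16 + 4) + 4*√(16 + 4))*22 = (-2 + 16 - 4 - 4*√5 + 4*√20)*22 = (-2 + 16 - 4 - 4*√5 + 4*(2*√5))*22 = (-2 + 16 - 4 - 4*√5 + 8*√5)*22 = (10 + 4*√5)*22 = 220 + 88*√5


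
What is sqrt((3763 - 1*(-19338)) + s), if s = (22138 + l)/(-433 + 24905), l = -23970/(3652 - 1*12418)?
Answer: sqrt(7382902909386299190)/17876796 ≈ 151.99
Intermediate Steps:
l = 3995/1461 (l = -23970/(3652 - 12418) = -23970/(-8766) = -23970*(-1/8766) = 3995/1461 ≈ 2.7344)
s = 32347613/35753592 (s = (22138 + 3995/1461)/(-433 + 24905) = (32347613/1461)/24472 = (32347613/1461)*(1/24472) = 32347613/35753592 ≈ 0.90474)
sqrt((3763 - 1*(-19338)) + s) = sqrt((3763 - 1*(-19338)) + 32347613/35753592) = sqrt((3763 + 19338) + 32347613/35753592) = sqrt(23101 + 32347613/35753592) = sqrt(825976076405/35753592) = sqrt(7382902909386299190)/17876796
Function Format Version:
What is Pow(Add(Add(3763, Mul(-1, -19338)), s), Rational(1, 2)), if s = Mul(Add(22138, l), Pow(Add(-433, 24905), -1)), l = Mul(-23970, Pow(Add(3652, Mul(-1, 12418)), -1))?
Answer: Mul(Rational(1, 17876796), Pow(7382902909386299190, Rational(1, 2))) ≈ 151.99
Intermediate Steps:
l = Rational(3995, 1461) (l = Mul(-23970, Pow(Add(3652, -12418), -1)) = Mul(-23970, Pow(-8766, -1)) = Mul(-23970, Rational(-1, 8766)) = Rational(3995, 1461) ≈ 2.7344)
s = Rational(32347613, 35753592) (s = Mul(Add(22138, Rational(3995, 1461)), Pow(Add(-433, 24905), -1)) = Mul(Rational(32347613, 1461), Pow(24472, -1)) = Mul(Rational(32347613, 1461), Rational(1, 24472)) = Rational(32347613, 35753592) ≈ 0.90474)
Pow(Add(Add(3763, Mul(-1, -19338)), s), Rational(1, 2)) = Pow(Add(Add(3763, Mul(-1, -19338)), Rational(32347613, 35753592)), Rational(1, 2)) = Pow(Add(Add(3763, 19338), Rational(32347613, 35753592)), Rational(1, 2)) = Pow(Add(23101, Rational(32347613, 35753592)), Rational(1, 2)) = Pow(Rational(825976076405, 35753592), Rational(1, 2)) = Mul(Rational(1, 17876796), Pow(7382902909386299190, Rational(1, 2)))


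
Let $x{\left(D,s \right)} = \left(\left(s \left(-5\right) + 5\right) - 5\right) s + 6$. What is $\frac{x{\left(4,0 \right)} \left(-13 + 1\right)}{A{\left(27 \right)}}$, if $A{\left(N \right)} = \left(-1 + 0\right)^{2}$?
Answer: $-72$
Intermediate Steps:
$x{\left(D,s \right)} = 6 - 5 s^{2}$ ($x{\left(D,s \right)} = \left(\left(- 5 s + 5\right) - 5\right) s + 6 = \left(\left(5 - 5 s\right) - 5\right) s + 6 = - 5 s s + 6 = - 5 s^{2} + 6 = 6 - 5 s^{2}$)
$A{\left(N \right)} = 1$ ($A{\left(N \right)} = \left(-1\right)^{2} = 1$)
$\frac{x{\left(4,0 \right)} \left(-13 + 1\right)}{A{\left(27 \right)}} = \frac{\left(6 - 5 \cdot 0^{2}\right) \left(-13 + 1\right)}{1} = \left(6 - 0\right) \left(-12\right) 1 = \left(6 + 0\right) \left(-12\right) 1 = 6 \left(-12\right) 1 = \left(-72\right) 1 = -72$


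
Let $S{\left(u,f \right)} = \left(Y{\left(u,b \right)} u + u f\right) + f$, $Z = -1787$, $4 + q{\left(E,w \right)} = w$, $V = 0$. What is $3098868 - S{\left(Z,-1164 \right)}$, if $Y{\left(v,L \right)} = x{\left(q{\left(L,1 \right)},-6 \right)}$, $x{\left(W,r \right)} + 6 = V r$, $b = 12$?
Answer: $1009242$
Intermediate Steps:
$q{\left(E,w \right)} = -4 + w$
$x{\left(W,r \right)} = -6$ ($x{\left(W,r \right)} = -6 + 0 r = -6 + 0 = -6$)
$Y{\left(v,L \right)} = -6$
$S{\left(u,f \right)} = f - 6 u + f u$ ($S{\left(u,f \right)} = \left(- 6 u + u f\right) + f = \left(- 6 u + f u\right) + f = f - 6 u + f u$)
$3098868 - S{\left(Z,-1164 \right)} = 3098868 - \left(-1164 - -10722 - -2080068\right) = 3098868 - \left(-1164 + 10722 + 2080068\right) = 3098868 - 2089626 = 1009242$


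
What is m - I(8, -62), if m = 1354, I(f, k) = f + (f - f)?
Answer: 1346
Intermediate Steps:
I(f, k) = f (I(f, k) = f + 0 = f)
m - I(8, -62) = 1354 - 1*8 = 1354 - 8 = 1346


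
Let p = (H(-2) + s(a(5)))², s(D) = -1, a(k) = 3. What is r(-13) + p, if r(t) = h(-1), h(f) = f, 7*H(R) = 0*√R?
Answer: 0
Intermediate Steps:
H(R) = 0 (H(R) = (0*√R)/7 = (⅐)*0 = 0)
r(t) = -1
p = 1 (p = (0 - 1)² = (-1)² = 1)
r(-13) + p = -1 + 1 = 0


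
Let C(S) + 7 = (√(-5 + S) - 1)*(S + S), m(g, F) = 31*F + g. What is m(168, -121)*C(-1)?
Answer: 17915 + 7166*I*√6 ≈ 17915.0 + 17553.0*I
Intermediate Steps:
m(g, F) = g + 31*F
C(S) = -7 + 2*S*(-1 + √(-5 + S)) (C(S) = -7 + (√(-5 + S) - 1)*(S + S) = -7 + (-1 + √(-5 + S))*(2*S) = -7 + 2*S*(-1 + √(-5 + S)))
m(168, -121)*C(-1) = (168 + 31*(-121))*(-7 - 2*(-1) + 2*(-1)*√(-5 - 1)) = (168 - 3751)*(-7 + 2 + 2*(-1)*√(-6)) = -3583*(-7 + 2 + 2*(-1)*(I*√6)) = -3583*(-7 + 2 - 2*I*√6) = -3583*(-5 - 2*I*√6) = 17915 + 7166*I*√6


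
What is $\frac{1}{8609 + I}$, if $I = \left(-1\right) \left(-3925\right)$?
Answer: $\frac{1}{12534} \approx 7.9783 \cdot 10^{-5}$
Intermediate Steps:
$I = 3925$
$\frac{1}{8609 + I} = \frac{1}{8609 + 3925} = \frac{1}{12534}$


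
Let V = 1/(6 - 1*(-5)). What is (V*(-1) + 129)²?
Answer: 2010724/121 ≈ 16618.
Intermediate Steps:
V = 1/11 (V = 1/(6 + 5) = 1/11 ≈ 0.090909)
(V*(-1) + 129)² = ((1/11)*(-1) + 129)² = (-1/11 + 129)² = (1418/11)² = 2010724/121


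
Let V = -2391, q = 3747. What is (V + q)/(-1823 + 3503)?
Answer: 113/140 ≈ 0.80714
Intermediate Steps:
(V + q)/(-1823 + 3503) = (-2391 + 3747)/(-1823 + 3503) = 1356/1680 = 1356*(1/1680) = 113/140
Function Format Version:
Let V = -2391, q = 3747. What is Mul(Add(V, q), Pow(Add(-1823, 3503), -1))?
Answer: Rational(113, 140) ≈ 0.80714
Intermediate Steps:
Mul(Add(V, q), Pow(Add(-1823, 3503), -1)) = Mul(Add(-2391, 3747), Pow(Add(-1823, 3503), -1)) = Mul(1356, Pow(1680, -1)) = Mul(1356, Rational(1, 1680)) = Rational(113, 140)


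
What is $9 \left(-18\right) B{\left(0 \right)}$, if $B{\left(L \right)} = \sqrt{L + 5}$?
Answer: $- 162 \sqrt{5} \approx -362.24$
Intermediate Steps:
$B{\left(L \right)} = \sqrt{5 + L}$
$9 \left(-18\right) B{\left(0 \right)} = 9 \left(-18\right) \sqrt{5 + 0} = - 162 \sqrt{5}$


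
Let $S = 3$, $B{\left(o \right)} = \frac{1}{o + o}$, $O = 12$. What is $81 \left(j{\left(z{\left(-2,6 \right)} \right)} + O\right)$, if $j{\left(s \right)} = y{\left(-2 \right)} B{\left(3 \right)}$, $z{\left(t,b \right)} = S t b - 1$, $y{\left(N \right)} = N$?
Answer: $945$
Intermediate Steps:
$B{\left(o \right)} = \frac{1}{2 o}$
$z{\left(t,b \right)} = -1 + 3 b t$ ($z{\left(t,b \right)} = 3 t b - 1 = 3 b t - 1 = -1 + 3 b t$)
$j{\left(s \right)} = - \frac{1}{3}$ ($j{\left(s \right)} = - 2 \frac{1}{2 \cdot 3} = - 2 \cdot \frac{1}{2} \cdot \frac{1}{3} = \left(-2\right) \frac{1}{6} = - \frac{1}{3}$)
$81 \left(j{\left(z{\left(-2,6 \right)} \right)} + O\right) = 81 \left(- \frac{1}{3} + 12\right) = 81 \cdot \frac{35}{3} = 945$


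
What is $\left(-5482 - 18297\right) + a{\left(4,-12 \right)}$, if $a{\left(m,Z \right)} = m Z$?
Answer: $-23827$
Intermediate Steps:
$a{\left(m,Z \right)} = Z m$
$\left(-5482 - 18297\right) + a{\left(4,-12 \right)} = \left(-5482 - 18297\right) - 48 = -23779 - 48 = -23827$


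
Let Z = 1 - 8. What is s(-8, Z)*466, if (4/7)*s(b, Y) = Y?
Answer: -11417/2 ≈ -5708.5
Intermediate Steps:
Z = -7
s(b, Y) = 7*Y/4
s(-8, Z)*466 = ((7/4)*(-7))*466 = -49/4*466 = -11417/2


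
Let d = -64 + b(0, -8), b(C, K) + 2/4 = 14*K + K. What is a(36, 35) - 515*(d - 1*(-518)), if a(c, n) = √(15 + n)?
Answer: -343505/2 + 5*√2 ≈ -1.7175e+5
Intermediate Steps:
b(C, K) = -½ + 15*K (b(C, K) = -½ + (14*K + K) = -½ + 15*K)
d = -369/2 (d = -64 + (-½ + 15*(-8)) = -64 + (-½ - 120) = -64 - 241/2 = -369/2 ≈ -184.50)
a(36, 35) - 515*(d - 1*(-518)) = √(15 + 35) - 515*(-369/2 - 1*(-518)) = √50 - 515*(-369/2 + 518) = 5*√2 - 515*667/2 = 5*√2 - 343505/2 = -343505/2 + 5*√2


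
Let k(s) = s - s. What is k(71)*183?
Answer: 0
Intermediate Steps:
k(s) = 0
k(71)*183 = 0*183 = 0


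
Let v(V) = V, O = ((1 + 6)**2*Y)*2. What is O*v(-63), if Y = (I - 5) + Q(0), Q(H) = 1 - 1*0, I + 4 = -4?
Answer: 74088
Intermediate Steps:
I = -8 (I = -4 - 4 = -8)
Q(H) = 1 (Q(H) = 1 + 0 = 1)
Y = -12 (Y = (-8 - 5) + 1 = -13 + 1 = -12)
O = -1176 (O = ((1 + 6)**2*(-12))*2 = (7**2*(-12))*2 = (49*(-12))*2 = -588*2 = -1176)
O*v(-63) = -1176*(-63) = 74088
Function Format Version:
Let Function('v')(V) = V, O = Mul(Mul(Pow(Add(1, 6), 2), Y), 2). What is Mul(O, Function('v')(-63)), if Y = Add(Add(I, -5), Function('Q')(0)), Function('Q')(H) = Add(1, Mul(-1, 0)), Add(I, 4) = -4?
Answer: 74088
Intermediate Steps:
I = -8 (I = Add(-4, -4) = -8)
Function('Q')(H) = 1 (Function('Q')(H) = Add(1, 0) = 1)
Y = -12 (Y = Add(Add(-8, -5), 1) = Add(-13, 1) = -12)
O = -1176 (O = Mul(Mul(Pow(Add(1, 6), 2), -12), 2) = Mul(Mul(Pow(7, 2), -12), 2) = Mul(Mul(49, -12), 2) = Mul(-588, 2) = -1176)
Mul(O, Function('v')(-63)) = Mul(-1176, -63) = 74088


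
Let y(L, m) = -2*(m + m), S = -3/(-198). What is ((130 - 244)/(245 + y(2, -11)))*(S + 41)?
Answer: -51433/3179 ≈ -16.179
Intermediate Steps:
S = 1/66 (S = -3*(-1/198) = 1/66 ≈ 0.015152)
y(L, m) = -4*m
((130 - 244)/(245 + y(2, -11)))*(S + 41) = ((130 - 244)/(245 - 4*(-11)))*(1/66 + 41) = -114/(245 + 44)*(2707/66) = -114/289*(2707/66) = -114*1/289*(2707/66) = -114/289*2707/66 = -51433/3179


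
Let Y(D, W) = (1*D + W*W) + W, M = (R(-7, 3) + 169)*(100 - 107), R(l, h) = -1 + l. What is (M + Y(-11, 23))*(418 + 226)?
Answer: -377384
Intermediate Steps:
M = -1127 (M = ((-1 - 7) + 169)*(100 - 107) = (-8 + 169)*(-7) = 161*(-7) = -1127)
Y(D, W) = D + W + W² (Y(D, W) = (D + W²) + W = D + W + W²)
(M + Y(-11, 23))*(418 + 226) = (-1127 + (-11 + 23 + 23²))*(418 + 226) = (-1127 + (-11 + 23 + 529))*644 = (-1127 + 541)*644 = -586*644 = -377384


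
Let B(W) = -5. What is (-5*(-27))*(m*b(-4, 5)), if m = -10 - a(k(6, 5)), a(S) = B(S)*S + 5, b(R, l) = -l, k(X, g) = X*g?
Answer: -91125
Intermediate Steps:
a(S) = 5 - 5*S (a(S) = -5*S + 5 = 5 - 5*S)
m = 135 (m = -10 - (5 - 30*5) = -10 - (5 - 5*30) = -10 - (5 - 150) = -10 - 1*(-145) = -10 + 145 = 135)
(-5*(-27))*(m*b(-4, 5)) = (-5*(-27))*(135*(-1*5)) = 135*(135*(-5)) = 135*(-675) = -91125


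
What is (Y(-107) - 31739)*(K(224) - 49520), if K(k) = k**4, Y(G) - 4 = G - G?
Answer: -79895447506160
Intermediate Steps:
Y(G) = 4 (Y(G) = 4 + (G - G) = 4 + 0 = 4)
(Y(-107) - 31739)*(K(224) - 49520) = (4 - 31739)*(224**4 - 49520) = -31735*(2517630976 - 49520) = -31735*2517581456 = -79895447506160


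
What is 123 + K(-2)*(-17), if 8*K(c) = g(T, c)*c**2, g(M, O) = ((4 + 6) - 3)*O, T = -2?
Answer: 242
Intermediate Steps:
g(M, O) = 7*O (g(M, O) = (10 - 3)*O = 7*O)
K(c) = 7*c**3/8 (K(c) = ((7*c)*c**2)/8 = (7*c**3)/8 = 7*c**3/8)
123 + K(-2)*(-17) = 123 + ((7/8)*(-2)**3)*(-17) = 123 + ((7/8)*(-8))*(-17) = 123 - 7*(-17) = 123 + 119 = 242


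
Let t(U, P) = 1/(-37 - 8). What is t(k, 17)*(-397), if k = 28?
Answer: 397/45 ≈ 8.8222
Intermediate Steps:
t(U, P) = -1/45 (t(U, P) = 1/(-45) = -1/45)
t(k, 17)*(-397) = -1/45*(-397) = 397/45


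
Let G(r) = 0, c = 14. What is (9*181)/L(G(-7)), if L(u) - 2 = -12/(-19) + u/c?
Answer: 30951/50 ≈ 619.02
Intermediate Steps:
L(u) = 50/19 + u/14 (L(u) = 2 + (-12/(-19) + u/14) = 2 + (-12*(-1/19) + u*(1/14)) = 2 + (12/19 + u/14) = 50/19 + u/14)
(9*181)/L(G(-7)) = (9*181)/(50/19 + (1/14)*0) = 1629/(50/19 + 0) = 1629/(50/19) = 1629*(19/50) = 30951/50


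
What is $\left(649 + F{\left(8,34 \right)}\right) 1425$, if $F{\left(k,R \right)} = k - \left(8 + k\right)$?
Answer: $913425$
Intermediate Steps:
$F{\left(k,R \right)} = -8$ ($F{\left(k,R \right)} = k - \left(8 + k\right) = -8$)
$\left(649 + F{\left(8,34 \right)}\right) 1425 = \left(649 - 8\right) 1425 = 641 \cdot 1425 = 913425$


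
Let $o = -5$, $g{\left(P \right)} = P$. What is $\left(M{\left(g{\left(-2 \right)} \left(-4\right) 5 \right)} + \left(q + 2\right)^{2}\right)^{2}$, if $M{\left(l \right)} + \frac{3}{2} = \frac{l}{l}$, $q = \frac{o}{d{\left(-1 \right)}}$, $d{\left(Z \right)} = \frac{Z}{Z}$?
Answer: $\frac{289}{4} \approx 72.25$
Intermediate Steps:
$d{\left(Z \right)} = 1$
$q = -5$ ($q = - \frac{5}{1} = \left(-5\right) 1 = -5$)
$M{\left(l \right)} = - \frac{1}{2}$ ($M{\left(l \right)} = - \frac{3}{2} + \frac{l}{l} = - \frac{3}{2} + 1 = - \frac{1}{2}$)
$\left(M{\left(g{\left(-2 \right)} \left(-4\right) 5 \right)} + \left(q + 2\right)^{2}\right)^{2} = \left(- \frac{1}{2} + \left(-5 + 2\right)^{2}\right)^{2} = \left(- \frac{1}{2} + \left(-3\right)^{2}\right)^{2} = \left(- \frac{1}{2} + 9\right)^{2} = \left(\frac{17}{2}\right)^{2} = \frac{289}{4}$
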